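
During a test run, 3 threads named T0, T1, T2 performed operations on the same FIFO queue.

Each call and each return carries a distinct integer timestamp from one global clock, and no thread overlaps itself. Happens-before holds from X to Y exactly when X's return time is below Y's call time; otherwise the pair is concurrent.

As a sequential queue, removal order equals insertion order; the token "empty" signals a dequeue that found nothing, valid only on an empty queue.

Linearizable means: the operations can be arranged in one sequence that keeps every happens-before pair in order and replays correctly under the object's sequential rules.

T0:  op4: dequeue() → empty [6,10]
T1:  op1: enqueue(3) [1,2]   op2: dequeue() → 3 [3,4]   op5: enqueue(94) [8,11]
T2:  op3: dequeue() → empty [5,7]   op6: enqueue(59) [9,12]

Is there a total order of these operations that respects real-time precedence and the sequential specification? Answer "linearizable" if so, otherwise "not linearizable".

witness order: op1, op2, op3, op4, op5, op6
after step 1 (op1 enqueue(3)): queue <3>
after step 2 (op2 dequeue() → 3): queue <>
after step 3 (op3 dequeue() → empty): queue <>
after step 4 (op4 dequeue() → empty): queue <>
after step 5 (op5 enqueue(94)): queue <94>
after step 6 (op6 enqueue(59)): queue <94,59>

linearizable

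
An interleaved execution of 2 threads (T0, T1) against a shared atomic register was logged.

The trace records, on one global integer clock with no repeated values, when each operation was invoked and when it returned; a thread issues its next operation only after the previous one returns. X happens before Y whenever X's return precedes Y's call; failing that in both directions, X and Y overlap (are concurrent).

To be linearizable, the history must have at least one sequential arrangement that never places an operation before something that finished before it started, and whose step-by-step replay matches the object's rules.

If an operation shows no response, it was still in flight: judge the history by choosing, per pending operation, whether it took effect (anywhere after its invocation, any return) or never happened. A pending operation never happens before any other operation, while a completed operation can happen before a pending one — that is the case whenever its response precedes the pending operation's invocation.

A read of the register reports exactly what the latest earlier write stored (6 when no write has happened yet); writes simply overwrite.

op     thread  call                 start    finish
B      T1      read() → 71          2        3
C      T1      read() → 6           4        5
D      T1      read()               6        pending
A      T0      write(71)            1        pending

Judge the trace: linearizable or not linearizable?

through event 4 a valid linearization exists; event 5 (C responding at time 5) ends that
one real-time candidate order over the 2 completed operations — the atomic register replay rejects it
including or dropping the 1 pending operation (A) in any combination fails
e.g. B, C (pending dropped): illegal at step 1, since B read() → 71 cannot apply there

not linearizable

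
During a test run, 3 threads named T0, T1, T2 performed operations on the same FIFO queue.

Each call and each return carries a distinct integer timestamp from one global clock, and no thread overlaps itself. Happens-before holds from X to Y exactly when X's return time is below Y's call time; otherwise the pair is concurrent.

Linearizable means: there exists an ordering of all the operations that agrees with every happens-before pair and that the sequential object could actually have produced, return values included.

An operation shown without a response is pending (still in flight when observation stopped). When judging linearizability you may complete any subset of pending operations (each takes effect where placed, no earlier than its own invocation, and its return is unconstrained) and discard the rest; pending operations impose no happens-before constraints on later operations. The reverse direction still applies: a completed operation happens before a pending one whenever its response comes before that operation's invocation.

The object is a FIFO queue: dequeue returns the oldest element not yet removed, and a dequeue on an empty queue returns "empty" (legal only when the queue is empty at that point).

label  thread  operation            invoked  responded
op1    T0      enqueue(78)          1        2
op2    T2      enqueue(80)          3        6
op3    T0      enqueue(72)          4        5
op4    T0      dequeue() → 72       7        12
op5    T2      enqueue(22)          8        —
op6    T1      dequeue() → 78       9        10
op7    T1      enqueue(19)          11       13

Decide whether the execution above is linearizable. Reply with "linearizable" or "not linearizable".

one valid linearization: op1, op3, op2, op5, op6, op4, op7
step 1: op1 enqueue(78) — queue <78>
step 2: op3 enqueue(72) — queue <78,72>
step 3: op2 enqueue(80) — queue <78,72,80>
step 4: op5 enqueue(22) (pending, included) — queue <78,72,80,22>
step 5: op6 dequeue() → 78 — queue <72,80,22>
step 6: op4 dequeue() → 72 — queue <80,22>
step 7: op7 enqueue(19) — queue <80,22,19>

linearizable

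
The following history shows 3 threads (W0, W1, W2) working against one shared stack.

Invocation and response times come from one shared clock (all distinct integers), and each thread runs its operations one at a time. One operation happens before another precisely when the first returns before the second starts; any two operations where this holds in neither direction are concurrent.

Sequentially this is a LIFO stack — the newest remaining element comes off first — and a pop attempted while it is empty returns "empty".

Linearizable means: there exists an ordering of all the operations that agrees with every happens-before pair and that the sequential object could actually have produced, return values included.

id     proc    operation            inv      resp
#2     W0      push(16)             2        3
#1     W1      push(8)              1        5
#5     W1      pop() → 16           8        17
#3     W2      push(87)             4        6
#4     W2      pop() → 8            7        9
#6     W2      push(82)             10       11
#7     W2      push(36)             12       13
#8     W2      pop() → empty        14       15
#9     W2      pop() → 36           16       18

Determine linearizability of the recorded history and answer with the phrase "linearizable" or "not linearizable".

the violation lands at event 15, #8's response at time 15: events 1..14 linearize, events 1..15 do not
checked exhaustively: 3 real-time-consistent orders of 7 completed operations, zero legal stack replays
including or dropping the 1 pending operation (#5) in any combination fails
sample order #1, #2, #3, #4, #6, #7, #8 (pending dropped) stalls at step 4 — #4 pop() → 8 has no legal effect
sample order #2, #1, #3, #4, #6, #7, #8 (pending dropped) stalls at step 4 — #4 pop() → 8 has no legal effect

not linearizable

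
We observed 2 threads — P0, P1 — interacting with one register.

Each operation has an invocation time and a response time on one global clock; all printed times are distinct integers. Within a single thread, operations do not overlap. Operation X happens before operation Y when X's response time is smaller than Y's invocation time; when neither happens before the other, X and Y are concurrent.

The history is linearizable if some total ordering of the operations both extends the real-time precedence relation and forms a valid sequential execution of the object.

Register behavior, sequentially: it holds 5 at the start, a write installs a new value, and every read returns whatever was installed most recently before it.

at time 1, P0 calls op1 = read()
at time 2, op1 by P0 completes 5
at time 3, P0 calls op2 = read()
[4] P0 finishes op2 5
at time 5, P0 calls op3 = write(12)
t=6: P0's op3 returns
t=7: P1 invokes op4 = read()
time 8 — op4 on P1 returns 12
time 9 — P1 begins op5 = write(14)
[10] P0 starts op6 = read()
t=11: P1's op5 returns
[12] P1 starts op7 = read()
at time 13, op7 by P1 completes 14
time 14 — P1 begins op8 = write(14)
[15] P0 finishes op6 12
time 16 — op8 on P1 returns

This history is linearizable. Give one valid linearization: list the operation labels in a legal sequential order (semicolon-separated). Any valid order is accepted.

after step 1 (op1 read() → 5): value 5
after step 2 (op2 read() → 5): value 5
after step 3 (op3 write(12)): value 12
after step 4 (op4 read() → 12): value 12
after step 5 (op6 read() → 12): value 12
after step 6 (op5 write(14)): value 14
after step 7 (op7 read() → 14): value 14
after step 8 (op8 write(14)): value 14

op1; op2; op3; op4; op6; op5; op7; op8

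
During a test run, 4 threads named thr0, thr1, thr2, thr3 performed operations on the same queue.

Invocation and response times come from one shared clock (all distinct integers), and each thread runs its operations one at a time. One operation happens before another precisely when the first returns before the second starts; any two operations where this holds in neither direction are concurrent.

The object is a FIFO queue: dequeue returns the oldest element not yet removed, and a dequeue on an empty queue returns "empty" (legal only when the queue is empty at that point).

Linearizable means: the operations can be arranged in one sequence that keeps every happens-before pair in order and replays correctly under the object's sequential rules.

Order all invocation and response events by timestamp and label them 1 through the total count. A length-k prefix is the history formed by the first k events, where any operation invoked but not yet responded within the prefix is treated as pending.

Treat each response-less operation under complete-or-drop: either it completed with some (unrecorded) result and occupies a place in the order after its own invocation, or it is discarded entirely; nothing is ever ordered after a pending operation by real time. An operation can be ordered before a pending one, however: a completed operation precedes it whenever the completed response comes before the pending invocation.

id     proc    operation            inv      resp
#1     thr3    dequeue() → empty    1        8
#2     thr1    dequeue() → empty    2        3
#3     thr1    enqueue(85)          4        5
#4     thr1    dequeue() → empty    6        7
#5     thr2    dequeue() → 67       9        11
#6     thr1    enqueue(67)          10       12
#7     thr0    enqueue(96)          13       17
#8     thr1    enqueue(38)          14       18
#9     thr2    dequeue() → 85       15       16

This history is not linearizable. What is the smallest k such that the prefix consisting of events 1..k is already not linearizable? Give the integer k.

8

a valid linearization of events 1..7 exists, for instance #2, #3, #1, #4:
1. #2 dequeue() → empty, leaving queue <>
2. #3 enqueue(85), leaving queue <85>
3. #1 dequeue() (pending, included), leaving queue <>
4. #4 dequeue() → empty, leaving queue <>
adding event 8 (#1 responds at 8) leaves no legal real-time order
e.g. #1, #2, #3, #4: illegal at step 4, since #4 dequeue() → empty cannot apply there
e.g. #2, #1, #3, #4: illegal at step 4, since #4 dequeue() → empty cannot apply there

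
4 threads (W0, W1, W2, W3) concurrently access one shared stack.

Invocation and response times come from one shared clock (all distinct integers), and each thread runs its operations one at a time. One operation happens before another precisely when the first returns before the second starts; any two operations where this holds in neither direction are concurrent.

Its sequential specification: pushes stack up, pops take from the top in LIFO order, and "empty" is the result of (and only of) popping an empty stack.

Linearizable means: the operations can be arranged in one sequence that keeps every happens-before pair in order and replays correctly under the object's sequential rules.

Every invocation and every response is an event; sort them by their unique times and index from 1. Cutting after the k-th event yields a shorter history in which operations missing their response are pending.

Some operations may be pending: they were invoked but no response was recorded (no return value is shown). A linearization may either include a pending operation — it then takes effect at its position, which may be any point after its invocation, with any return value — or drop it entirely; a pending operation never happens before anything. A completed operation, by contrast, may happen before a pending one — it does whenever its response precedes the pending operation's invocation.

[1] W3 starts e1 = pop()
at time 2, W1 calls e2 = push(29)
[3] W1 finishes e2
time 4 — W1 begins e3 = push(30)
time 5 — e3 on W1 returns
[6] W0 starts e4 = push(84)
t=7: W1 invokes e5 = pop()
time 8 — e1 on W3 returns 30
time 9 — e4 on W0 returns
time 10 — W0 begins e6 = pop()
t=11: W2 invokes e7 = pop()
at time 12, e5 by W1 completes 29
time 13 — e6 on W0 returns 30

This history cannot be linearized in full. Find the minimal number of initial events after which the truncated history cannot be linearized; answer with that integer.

events 1..12 are still linearizable — one witness is e2, e3, e1, e4, e6, e5:
1. e2 push(29), leaving stack <29>
2. e3 push(30), leaving stack <29,30>
3. e1 pop() → 30, leaving stack <29>
4. e4 push(84), leaving stack <29,84>
5. e6 pop() (pending, included), leaving stack <29>
6. e5 pop() → 29, leaving stack <>
once event 13 joins (e6's response, time 13), exhaustive search finds no witness
no escape via the 1 pending operation (e7): every completion choice fails
one such order, e1, e2, e3, e4, e5, e6 (pending dropped), breaks at step 1 where e1 pop() → 30 is illegal
one such order, e1, e2, e3, e4, e6, e5 (pending dropped), breaks at step 1 where e1 pop() → 30 is illegal

13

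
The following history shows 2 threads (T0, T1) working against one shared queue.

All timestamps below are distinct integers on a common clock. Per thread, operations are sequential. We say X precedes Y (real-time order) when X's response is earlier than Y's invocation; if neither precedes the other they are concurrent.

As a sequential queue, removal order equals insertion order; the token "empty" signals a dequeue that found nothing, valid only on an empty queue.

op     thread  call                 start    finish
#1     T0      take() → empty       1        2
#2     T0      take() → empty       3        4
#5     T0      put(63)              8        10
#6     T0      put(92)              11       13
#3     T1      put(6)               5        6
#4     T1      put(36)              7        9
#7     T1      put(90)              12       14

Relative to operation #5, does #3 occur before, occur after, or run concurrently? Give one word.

before

#3 spans [5,6], #5 spans [8,10]
resp(#3)=6 < inv(#5)=8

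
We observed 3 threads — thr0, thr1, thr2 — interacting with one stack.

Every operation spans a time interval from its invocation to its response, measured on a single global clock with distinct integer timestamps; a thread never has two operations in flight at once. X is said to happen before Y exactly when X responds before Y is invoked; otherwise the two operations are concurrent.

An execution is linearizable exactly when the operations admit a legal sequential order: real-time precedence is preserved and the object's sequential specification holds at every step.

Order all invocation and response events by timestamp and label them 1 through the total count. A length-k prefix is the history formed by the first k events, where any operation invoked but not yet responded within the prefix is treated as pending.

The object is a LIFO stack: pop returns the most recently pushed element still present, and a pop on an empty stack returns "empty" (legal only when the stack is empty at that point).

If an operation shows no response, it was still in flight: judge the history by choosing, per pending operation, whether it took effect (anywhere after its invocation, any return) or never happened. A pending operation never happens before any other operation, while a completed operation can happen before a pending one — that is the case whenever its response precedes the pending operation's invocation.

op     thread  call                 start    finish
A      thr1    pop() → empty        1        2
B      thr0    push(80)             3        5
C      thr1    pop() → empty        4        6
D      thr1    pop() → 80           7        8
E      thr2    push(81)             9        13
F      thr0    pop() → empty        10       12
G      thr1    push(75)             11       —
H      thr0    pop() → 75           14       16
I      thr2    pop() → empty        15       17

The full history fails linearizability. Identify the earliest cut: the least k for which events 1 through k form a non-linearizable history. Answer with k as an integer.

events 1..16 are linearizable; a witness order is A, C, B, D, F, E, G, H:
1. A pop() → empty, leaving stack <>
2. C pop() → empty, leaving stack <>
3. B push(80), leaving stack <80>
4. D pop() → 80, leaving stack <>
5. F pop() → empty, leaving stack <>
6. E push(81), leaving stack <81>
7. G push(75) (pending, included), leaving stack <81,75>
8. H pop() → 75, leaving stack <81>
at event 17 (I's time-17 response) nothing linearizes any more
no escape via the 1 pending operation (G): every completion choice fails
for example A, B, C, D, E, F, H, I (pending dropped) fails at step 3: C pop() → empty is not legal there
for example A, B, C, D, E, F, I, H (pending dropped) fails at step 3: C pop() → empty is not legal there

17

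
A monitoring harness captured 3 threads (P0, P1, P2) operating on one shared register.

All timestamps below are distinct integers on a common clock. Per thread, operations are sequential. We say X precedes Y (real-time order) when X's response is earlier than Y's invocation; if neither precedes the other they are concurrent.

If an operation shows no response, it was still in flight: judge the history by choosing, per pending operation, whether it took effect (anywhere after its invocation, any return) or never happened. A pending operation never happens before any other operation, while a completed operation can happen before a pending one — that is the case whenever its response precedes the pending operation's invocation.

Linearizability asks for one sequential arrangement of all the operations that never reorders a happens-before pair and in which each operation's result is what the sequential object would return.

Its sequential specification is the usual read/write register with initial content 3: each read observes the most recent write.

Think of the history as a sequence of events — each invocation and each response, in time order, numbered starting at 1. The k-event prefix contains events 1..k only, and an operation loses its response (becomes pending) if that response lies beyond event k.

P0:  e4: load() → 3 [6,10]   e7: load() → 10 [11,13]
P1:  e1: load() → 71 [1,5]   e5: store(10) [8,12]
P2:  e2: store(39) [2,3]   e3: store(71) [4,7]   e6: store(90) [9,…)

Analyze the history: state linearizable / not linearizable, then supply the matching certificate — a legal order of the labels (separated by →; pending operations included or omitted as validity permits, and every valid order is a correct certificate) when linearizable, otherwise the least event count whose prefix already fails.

not linearizable — minimal violating prefix: 10 events

cut after 9 events: linearizable; cut after 10 events (e4 responds, time 10): not linearizable
no legal order exists: 5 real-time-consistent candidates over 4 completed register operations, all rejected
no escape via the 2 pending operations (e5, e6): every completion choice fails
for example e1, e2, e3, e4 (pending dropped) fails at step 1: e1 load() → 71 is not legal there
for example e1, e2, e4, e3 (pending dropped) fails at step 1: e1 load() → 71 is not legal there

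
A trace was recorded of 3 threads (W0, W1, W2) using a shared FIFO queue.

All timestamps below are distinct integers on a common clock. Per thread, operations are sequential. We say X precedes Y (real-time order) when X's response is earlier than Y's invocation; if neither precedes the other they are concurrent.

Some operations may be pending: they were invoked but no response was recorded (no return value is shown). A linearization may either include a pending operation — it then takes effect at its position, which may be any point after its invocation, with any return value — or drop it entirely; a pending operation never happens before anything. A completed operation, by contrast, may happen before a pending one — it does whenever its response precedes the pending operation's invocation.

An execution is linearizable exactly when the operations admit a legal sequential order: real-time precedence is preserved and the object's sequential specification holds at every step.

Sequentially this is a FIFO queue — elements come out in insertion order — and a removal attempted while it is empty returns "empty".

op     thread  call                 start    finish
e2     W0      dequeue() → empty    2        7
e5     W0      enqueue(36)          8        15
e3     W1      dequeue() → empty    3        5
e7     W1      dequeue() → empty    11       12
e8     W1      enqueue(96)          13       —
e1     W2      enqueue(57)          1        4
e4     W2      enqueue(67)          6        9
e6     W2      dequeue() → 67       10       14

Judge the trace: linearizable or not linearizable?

through event 11 a valid linearization exists; event 12 (e7 responding at time 12) ends that
real-time-consistent orders of the 5 completed operations: 8 — all fail the FIFO queue replay
including or dropping the 2 pending operations (e5, e6) in any combination fails
sample order e1, e2, e3, e4, e7 (pending dropped) stalls at step 2 — e2 dequeue() → empty has no legal effect
sample order e1, e3, e2, e4, e7 (pending dropped) stalls at step 2 — e3 dequeue() → empty has no legal effect

not linearizable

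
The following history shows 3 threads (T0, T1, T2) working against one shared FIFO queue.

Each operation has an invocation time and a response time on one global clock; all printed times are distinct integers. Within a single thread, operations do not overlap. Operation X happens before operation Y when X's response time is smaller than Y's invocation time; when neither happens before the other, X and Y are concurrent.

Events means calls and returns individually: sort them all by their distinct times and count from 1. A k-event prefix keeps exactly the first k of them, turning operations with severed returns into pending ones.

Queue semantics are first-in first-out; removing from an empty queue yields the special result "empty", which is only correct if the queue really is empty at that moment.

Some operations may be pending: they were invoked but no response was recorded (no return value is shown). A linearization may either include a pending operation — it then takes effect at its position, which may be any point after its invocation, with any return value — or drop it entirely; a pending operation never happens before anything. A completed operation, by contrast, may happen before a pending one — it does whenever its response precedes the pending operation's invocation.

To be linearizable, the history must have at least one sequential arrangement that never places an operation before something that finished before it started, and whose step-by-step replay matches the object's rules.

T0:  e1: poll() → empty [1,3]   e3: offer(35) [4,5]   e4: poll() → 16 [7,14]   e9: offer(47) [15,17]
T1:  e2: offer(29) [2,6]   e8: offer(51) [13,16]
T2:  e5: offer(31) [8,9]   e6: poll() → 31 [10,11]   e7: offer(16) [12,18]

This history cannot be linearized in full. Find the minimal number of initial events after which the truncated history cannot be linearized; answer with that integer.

11

events 1..10 are linearizable, e.g. via e1, e2, e3, e4, e5:
step 1: e1 poll() → empty — queue <>
step 2: e2 offer(29) — queue <29>
step 3: e3 offer(35) — queue <29,35>
step 4: e4 poll() (pending, included) — queue <35>
step 5: e5 offer(31) — queue <35,31>
at event 11 (e6's time-11 response) nothing linearizes any more
no escape via the 1 pending operation (e4): every completion choice fails
sample order e1, e2, e3, e5, e6 (pending dropped) stalls at step 5 — e6 poll() → 31 has no legal effect
sample order e1, e3, e2, e5, e6 (pending dropped) stalls at step 5 — e6 poll() → 31 has no legal effect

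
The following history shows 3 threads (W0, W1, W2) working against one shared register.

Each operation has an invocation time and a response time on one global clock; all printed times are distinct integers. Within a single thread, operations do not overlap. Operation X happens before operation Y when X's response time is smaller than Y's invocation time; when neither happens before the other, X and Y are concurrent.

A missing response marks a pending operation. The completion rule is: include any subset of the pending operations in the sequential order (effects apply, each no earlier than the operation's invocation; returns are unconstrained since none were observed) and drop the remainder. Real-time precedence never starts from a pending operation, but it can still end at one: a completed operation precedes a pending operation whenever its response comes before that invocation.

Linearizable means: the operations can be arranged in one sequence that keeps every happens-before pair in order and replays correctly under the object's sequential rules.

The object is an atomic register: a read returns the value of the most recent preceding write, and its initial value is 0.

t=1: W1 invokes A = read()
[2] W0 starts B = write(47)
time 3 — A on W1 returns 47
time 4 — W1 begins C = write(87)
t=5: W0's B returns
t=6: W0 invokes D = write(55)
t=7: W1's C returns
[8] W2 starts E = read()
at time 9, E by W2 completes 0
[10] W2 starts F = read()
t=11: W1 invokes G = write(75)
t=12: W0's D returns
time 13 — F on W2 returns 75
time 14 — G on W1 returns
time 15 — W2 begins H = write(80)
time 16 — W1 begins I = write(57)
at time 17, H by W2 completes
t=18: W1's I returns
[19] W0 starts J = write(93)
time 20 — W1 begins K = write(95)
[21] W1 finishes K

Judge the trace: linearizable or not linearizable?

through event 8 a valid linearization exists; event 9 (E responding at time 9) ends that
every one of the 3 real-time-consistent orders over 4 completed register ops fails the sequential spec
every completion of the 1 pending operation (D) was checked; none linearizes
one such order, A, B, C, E (pending dropped), breaks at step 1 where A read() → 47 is illegal
one such order, A, C, B, E (pending dropped), breaks at step 1 where A read() → 47 is illegal

not linearizable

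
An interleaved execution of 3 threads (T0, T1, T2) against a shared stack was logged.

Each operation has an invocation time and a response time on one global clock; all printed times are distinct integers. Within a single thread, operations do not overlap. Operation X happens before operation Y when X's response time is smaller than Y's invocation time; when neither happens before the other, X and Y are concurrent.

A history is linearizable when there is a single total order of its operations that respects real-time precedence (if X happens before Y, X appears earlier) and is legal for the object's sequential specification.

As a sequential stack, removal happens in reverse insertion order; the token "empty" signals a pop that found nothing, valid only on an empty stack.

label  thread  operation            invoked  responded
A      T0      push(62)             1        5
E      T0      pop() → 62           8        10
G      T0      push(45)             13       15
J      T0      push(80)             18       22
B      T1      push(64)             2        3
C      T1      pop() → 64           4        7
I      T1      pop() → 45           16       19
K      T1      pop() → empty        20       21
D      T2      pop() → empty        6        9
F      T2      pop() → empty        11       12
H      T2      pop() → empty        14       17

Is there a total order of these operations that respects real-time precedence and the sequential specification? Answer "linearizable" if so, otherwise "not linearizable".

witness order: A, B, C, E, D, F, G, I, H, K, J
1. A push(62), leaving stack <62>
2. B push(64), leaving stack <62,64>
3. C pop() → 64, leaving stack <62>
4. E pop() → 62, leaving stack <>
5. D pop() → empty, leaving stack <>
6. F pop() → empty, leaving stack <>
7. G push(45), leaving stack <45>
8. I pop() → 45, leaving stack <>
9. H pop() → empty, leaving stack <>
10. K pop() → empty, leaving stack <>
11. J push(80), leaving stack <80>

linearizable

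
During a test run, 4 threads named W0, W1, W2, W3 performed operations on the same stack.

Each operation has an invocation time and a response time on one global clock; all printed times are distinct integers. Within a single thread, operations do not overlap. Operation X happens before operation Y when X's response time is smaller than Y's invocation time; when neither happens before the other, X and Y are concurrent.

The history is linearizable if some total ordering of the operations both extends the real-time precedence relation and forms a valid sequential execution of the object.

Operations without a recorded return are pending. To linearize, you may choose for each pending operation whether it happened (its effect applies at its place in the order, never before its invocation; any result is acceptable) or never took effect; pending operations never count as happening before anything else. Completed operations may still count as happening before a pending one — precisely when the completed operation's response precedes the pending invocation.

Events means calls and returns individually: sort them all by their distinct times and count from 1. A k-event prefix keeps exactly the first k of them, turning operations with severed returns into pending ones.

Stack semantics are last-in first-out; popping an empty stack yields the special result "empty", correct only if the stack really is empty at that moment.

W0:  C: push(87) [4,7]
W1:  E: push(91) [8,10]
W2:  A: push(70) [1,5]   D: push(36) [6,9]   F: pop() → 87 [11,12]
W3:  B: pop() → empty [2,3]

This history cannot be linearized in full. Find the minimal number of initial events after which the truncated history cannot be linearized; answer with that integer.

events 1..11 are linearizable, e.g. via B, A, C, D, E:
step 1: B pop() → empty — stack <>
step 2: A push(70) — stack <70>
step 3: C push(87) — stack <70,87>
step 4: D push(36) — stack <70,87,36>
step 5: E push(91) — stack <70,87,36,91>
event 12 — F's response, time 12 — after it, nothing linearizes
one such order, A, B, C, D, E, F, breaks at step 2 where B pop() → empty is illegal
one such order, A, B, C, E, D, F, breaks at step 2 where B pop() → empty is illegal

12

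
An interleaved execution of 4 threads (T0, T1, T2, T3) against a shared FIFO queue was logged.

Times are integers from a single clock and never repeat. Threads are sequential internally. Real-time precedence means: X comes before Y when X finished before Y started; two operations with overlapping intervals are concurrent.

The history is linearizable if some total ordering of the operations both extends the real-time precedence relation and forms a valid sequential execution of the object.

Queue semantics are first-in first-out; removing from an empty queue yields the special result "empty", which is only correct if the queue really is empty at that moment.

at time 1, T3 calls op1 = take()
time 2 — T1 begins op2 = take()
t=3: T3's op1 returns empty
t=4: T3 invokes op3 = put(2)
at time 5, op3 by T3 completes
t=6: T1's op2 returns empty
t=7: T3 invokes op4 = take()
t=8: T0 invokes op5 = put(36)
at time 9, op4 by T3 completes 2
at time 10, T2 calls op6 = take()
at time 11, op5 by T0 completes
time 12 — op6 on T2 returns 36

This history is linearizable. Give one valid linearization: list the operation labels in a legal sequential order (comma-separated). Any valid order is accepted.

op1, op2, op3, op4, op5, op6

step 1: op1 take() → empty — queue <>
step 2: op2 take() → empty — queue <>
step 3: op3 put(2) — queue <2>
step 4: op4 take() → 2 — queue <>
step 5: op5 put(36) — queue <36>
step 6: op6 take() → 36 — queue <>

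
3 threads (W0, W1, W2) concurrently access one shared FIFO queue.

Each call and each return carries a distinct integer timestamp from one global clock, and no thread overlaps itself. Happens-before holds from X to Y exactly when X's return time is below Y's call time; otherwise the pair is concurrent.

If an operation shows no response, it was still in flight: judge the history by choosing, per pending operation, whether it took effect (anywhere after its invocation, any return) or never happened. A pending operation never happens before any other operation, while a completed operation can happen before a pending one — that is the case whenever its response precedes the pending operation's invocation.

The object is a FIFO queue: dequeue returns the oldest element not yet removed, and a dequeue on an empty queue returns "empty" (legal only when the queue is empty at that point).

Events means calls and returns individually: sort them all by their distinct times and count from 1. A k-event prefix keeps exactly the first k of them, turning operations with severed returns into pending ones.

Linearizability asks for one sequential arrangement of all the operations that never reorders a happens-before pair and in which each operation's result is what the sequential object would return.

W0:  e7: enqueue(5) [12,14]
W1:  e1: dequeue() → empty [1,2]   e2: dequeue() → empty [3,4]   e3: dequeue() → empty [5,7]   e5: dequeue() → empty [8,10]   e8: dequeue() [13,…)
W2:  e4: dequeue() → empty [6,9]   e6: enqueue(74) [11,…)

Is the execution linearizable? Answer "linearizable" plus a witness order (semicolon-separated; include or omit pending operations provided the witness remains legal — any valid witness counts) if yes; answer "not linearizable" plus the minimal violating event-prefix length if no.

after step 1 (e1 dequeue() → empty): queue <>
after step 2 (e2 dequeue() → empty): queue <>
after step 3 (e3 dequeue() → empty): queue <>
after step 4 (e4 dequeue() → empty): queue <>
after step 5 (e5 dequeue() → empty): queue <>
after step 6 (e6 enqueue(74) (pending, included)): queue <74>
after step 7 (e7 enqueue(5)): queue <74,5>

linearizable — witness: e1; e2; e3; e4; e5; e6; e7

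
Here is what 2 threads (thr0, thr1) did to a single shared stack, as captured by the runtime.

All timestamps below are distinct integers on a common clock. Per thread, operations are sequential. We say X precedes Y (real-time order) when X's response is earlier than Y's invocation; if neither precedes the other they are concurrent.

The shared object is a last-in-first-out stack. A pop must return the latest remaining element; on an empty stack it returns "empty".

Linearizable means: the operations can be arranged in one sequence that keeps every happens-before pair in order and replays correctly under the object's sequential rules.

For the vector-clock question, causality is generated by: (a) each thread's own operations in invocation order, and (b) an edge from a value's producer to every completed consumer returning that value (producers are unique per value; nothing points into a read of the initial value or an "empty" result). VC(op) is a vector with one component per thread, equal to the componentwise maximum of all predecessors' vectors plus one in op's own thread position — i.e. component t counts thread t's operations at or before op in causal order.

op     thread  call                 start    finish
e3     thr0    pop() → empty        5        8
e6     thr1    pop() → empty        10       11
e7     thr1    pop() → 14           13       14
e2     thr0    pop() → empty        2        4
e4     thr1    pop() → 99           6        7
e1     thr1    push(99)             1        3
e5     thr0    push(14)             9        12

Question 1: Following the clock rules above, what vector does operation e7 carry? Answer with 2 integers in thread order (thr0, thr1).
(3, 4)

root op e1, invoked 1: fresh clock plus thr1's own tick → (0, 1)
root op e2, invoked 2: fresh clock plus thr0's own tick → (1, 0)
invoked at 6, e4 merges VC(e1)=(0, 1) and bumps thr1's slot → (0, 2)
invoked at 5, e3 merges VC(e2)=(1, 0) and bumps thr0's slot → (2, 0)
invoked at 10, e6 merges VC(e4)=(0, 2) and bumps thr1's slot → (0, 3)
invoked at 9, e5 merges VC(e3)=(2, 0) and bumps thr0's slot → (3, 0)
invoked at 13, e7 merges VC(e5)=(3, 0), VC(e6)=(0, 3) and bumps thr1's slot → (3, 4)
target: VC(e7) = (3, 4)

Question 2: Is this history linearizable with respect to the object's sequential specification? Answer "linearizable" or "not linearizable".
linearizable

one valid linearization: e2, e1, e4, e3, e6, e5, e7
1. e2 pop() → empty, leaving stack <>
2. e1 push(99), leaving stack <99>
3. e4 pop() → 99, leaving stack <>
4. e3 pop() → empty, leaving stack <>
5. e6 pop() → empty, leaving stack <>
6. e5 push(14), leaving stack <14>
7. e7 pop() → 14, leaving stack <>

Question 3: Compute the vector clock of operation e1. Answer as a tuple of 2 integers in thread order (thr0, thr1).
(0, 1)

invoked at 1, e1 has no predecessors; its own thr1 bump gives (0, 1)
invoked at 2, e2 has no predecessors; its own thr0 bump gives (1, 0)
merge at e4 (invoked 6): VC(e1)=(0, 1), own-thread bump on thr1 → (0, 2)
merge at e3 (invoked 5): VC(e2)=(1, 0), own-thread bump on thr0 → (2, 0)
merge at e6 (invoked 10): VC(e4)=(0, 2), own-thread bump on thr1 → (0, 3)
merge at e5 (invoked 9): VC(e3)=(2, 0), own-thread bump on thr0 → (3, 0)
merge at e7 (invoked 13): VC(e5)=(3, 0), VC(e6)=(0, 3), own-thread bump on thr1 → (3, 4)
target: VC(e1) = (0, 1)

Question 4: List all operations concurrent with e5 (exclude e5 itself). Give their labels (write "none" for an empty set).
e6

overlap test against e5 [9,12]: concurrent iff the interval meets 9..12
e1 [1,3]: before
e2 [2,4]: before
e3 [5,8]: before
e4 [6,7]: before
e6 [10,11]: concurrent
e7 [13,14]: after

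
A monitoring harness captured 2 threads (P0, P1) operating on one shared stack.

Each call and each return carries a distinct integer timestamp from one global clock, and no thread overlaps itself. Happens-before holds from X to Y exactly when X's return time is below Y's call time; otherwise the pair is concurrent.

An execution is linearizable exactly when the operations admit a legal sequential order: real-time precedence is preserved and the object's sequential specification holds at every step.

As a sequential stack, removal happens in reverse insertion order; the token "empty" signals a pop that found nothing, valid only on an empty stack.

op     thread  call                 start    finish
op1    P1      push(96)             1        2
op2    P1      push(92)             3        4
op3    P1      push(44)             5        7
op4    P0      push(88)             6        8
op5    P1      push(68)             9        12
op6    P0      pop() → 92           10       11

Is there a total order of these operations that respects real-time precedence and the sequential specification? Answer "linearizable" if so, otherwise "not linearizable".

not linearizable

the violation lands at event 11, op6's response at time 11: events 1..10 linearize, events 1..11 do not
no legal order exists: 2 real-time-consistent candidates over 5 completed stack operations, all rejected
no completion choice of the 1 pending operation (op5) rescues it — every subset was tried
one such order, op1, op2, op3, op4, op6 (pending dropped), breaks at step 5 where op6 pop() → 92 is illegal
one such order, op1, op2, op4, op3, op6 (pending dropped), breaks at step 5 where op6 pop() → 92 is illegal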